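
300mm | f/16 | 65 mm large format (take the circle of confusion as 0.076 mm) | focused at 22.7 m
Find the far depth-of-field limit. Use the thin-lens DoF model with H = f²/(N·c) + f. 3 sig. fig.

32.6 m

Hyperfocal distance H = f²/(N·c) + f = 300²/(16 × 0.076) + 300 = 90000/1.216 + 300 ≈ 74313.2 mm ≈ 74.31 m.
Far limit Df = s·(H − f)/(H − s) = 22700 × (74313.2 − 300) / (74313.2 − 22700) = 22700 × 74013.2 / 51613.2 ≈ 32552 mm ≈ 32.6 m.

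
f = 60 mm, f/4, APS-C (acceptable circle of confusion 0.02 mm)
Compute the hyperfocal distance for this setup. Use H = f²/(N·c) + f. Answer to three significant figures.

45.1 m

Hyperfocal distance H = f²/(N·c) + f = 60²/(4 × 0.02) + 60 = 3600/0.08 + 60 ≈ 45060.0 mm ≈ 45.1 m.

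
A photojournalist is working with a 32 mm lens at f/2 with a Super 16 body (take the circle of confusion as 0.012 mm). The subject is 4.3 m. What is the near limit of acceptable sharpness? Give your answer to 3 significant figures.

3.91 m

Hyperfocal distance H = f²/(N·c) + f = 32²/(2 × 0.012) + 32 = 1024/0.024 + 32 ≈ 42698.7 mm ≈ 42.70 m.
Near limit Dn = s·(H − f)/(H + s − 2f) = 4300 × (42698.7 − 32) / (42698.7 + 4300 − 2 × 32) = 4300 × 42666.7 / 46934.7 ≈ 3909.0 mm ≈ 3.91 m.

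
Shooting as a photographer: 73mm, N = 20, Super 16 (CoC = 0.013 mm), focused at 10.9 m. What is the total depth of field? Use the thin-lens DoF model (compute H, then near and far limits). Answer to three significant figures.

16.0 m

Hyperfocal distance H = f²/(N·c) + f = 73²/(20 × 0.013) + 73 = 5329/0.26 + 73 ≈ 20569.2 mm ≈ 20.57 m.
Near limit Dn = s·(H − f)/(H + s − 2f) = 10900 × (20569.2 − 73) / (20569.2 + 10900 − 2 × 73) = 10900 × 20496.2 / 31323.2 ≈ 7132 mm.
Far limit Df = s·(H − f)/(H − s) = 10900 × (20569.2 − 73) / (20569.2 − 10900) = 10900 × 20496.2 / 9669.2 ≈ 23105 mm.
Depth of field = Df − Dn = 23105 − 7132 ≈ 15973 mm ≈ 16.0 m.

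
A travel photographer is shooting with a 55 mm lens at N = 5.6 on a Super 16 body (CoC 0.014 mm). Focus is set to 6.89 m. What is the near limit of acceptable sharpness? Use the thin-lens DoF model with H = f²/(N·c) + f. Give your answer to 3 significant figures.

5.85 m

Hyperfocal distance H = f²/(N·c) + f = 55²/(5.6 × 0.014) + 55 = 3025/0.0784 + 55 ≈ 38639.2 mm ≈ 38.64 m.
Near limit Dn = s·(H − f)/(H + s − 2f) = 6890 × (38639.2 − 55) / (38639.2 + 6890 − 2 × 55) = 6890 × 38584.2 / 45419.2 ≈ 5853.1 mm ≈ 5.85 m.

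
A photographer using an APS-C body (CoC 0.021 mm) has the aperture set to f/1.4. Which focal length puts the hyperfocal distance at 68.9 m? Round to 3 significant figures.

45.0 mm

From H = f²/(N·c) + f, with f ≪ H: f ≈ √(H·N·c) = √(68900 × 1.4 × 0.021) = √2025.7 ≈ 45.01 mm.
The +f correction barely moves this — solving exactly, f² + N·c·f − N·c·H = 0 ⇒ f = (−N·c + √((N·c)² + 4·N·c·H))/2 = (−0.0294 + √8102.6)/2 ≈ 44.993 mm, so f ≈ 45.0 mm.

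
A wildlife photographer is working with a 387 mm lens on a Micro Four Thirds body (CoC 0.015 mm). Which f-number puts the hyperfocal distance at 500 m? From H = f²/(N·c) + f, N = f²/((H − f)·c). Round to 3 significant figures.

f/20

Rearrange H = f²/(N·c) + f for N: N = f² / ((H − f)·c).
N = 387² / ((500000 − 387) × 0.015) = 149769 / 7494 ≈ 20.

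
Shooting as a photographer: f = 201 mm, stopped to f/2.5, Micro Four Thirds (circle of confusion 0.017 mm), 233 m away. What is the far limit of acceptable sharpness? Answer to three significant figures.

309 m

Hyperfocal distance H = f²/(N·c) + f = 201²/(2.5 × 0.017) + 201 = 40401/0.0425 + 201 ≈ 950812.8 mm ≈ 950.8 m.
Far limit Df = s·(H − f)/(H − s) = 233000 × (950812.8 − 201) / (950812.8 − 233000) = 233000 × 950611.8 / 717812.8 ≈ 308566 mm ≈ 309 m.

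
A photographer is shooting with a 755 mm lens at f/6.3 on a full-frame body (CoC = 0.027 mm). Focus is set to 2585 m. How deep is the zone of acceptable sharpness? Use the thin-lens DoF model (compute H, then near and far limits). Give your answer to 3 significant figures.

9840 m

Hyperfocal distance H = f²/(N·c) + f = 755²/(6.3 × 0.027) + 755 = 570025/0.1701 + 755 ≈ 3351872.0 mm ≈ 3352 m.
Near limit Dn = s·(H − f)/(H + s − 2f) = 2585000 × (3351872.0 − 755) / (3351872.0 + 2585000 − 2 × 755) = 2585000 × 3351117.0 / 5935362.0 ≈ 1459496 mm.
Far limit Df = s·(H − f)/(H − s) = 2585000 × (3351872.0 − 755) / (3351872.0 − 2585000) = 2585000 × 3351117.0 / 766872.0 ≈ 11296067 mm.
Depth of field = Df − Dn = 11296067 − 1459496 ≈ 9836571 mm ≈ 9840 m.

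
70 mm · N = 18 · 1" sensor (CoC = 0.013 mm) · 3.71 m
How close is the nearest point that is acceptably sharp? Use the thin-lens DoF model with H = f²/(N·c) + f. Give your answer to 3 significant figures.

3.16 m

Hyperfocal distance H = f²/(N·c) + f = 70²/(18 × 0.013) + 70 = 4900/0.234 + 70 ≈ 21010.2 mm ≈ 21.01 m.
Near limit Dn = s·(H − f)/(H + s − 2f) = 3710 × (21010.2 − 70) / (21010.2 + 3710 − 2 × 70) = 3710 × 20940.2 / 24580.2 ≈ 3160.6 mm ≈ 3.16 m.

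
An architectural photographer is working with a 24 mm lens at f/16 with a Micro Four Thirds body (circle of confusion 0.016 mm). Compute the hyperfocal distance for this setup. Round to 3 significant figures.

Hyperfocal distance H = f²/(N·c) + f = 24²/(16 × 0.016) + 24 = 576/0.256 + 24 ≈ 2274.0 mm ≈ 2.27 m.

2.27 m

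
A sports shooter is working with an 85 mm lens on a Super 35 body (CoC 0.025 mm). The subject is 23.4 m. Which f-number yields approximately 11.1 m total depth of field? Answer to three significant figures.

f/2.79

Write h = H − f = f²/(N·c). The thin-lens limits are Dn = s·h/(h + (s−f)) and Df = s·h/(h − (s−f)), so DoF = Df − Dn = 2·s·(s−f)·h / (h² − (s−f)²).
That is a quadratic in h: DoF·h² − 2·s·(s−f)·h − DoF·(s−f)² = 0 ⇒ h = (s−f)·(s + √(s² + DoF²)) / DoF = 23315 × (23400 + √(23400² + 11100²)) / 11100 = 23315 × (23400 + 25899.2) / 11100 ≈ 103551 mm.
Then N = f²/(c·h) = 85² / (0.025 × 103551) = 7225 / 2588.8 ≈ 2.79.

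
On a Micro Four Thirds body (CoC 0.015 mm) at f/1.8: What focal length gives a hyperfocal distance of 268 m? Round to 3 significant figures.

85.1 mm

From H = f²/(N·c) + f, with f ≪ H: f ≈ √(H·N·c) = √(268000 × 1.8 × 0.015) = √7236.0 ≈ 85.06 mm.
The +f correction barely moves this — solving exactly, f² + N·c·f − N·c·H = 0 ⇒ f = (−N·c + √((N·c)² + 4·N·c·H))/2 = (−0.027 + √28944)/2 ≈ 85.051 mm, so f ≈ 85.1 mm.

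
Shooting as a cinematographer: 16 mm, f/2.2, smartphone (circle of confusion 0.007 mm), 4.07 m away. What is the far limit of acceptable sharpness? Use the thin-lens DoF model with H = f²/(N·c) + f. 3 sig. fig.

Hyperfocal distance H = f²/(N·c) + f = 16²/(2.2 × 0.007) + 16 = 256/0.0154 + 16 ≈ 16639.4 mm ≈ 16.64 m.
Far limit Df = s·(H − f)/(H − s) = 4070 × (16639.4 − 16) / (16639.4 − 4070) = 4070 × 16623.4 / 12569.4 ≈ 5382.7 mm ≈ 5.38 m.

5.38 m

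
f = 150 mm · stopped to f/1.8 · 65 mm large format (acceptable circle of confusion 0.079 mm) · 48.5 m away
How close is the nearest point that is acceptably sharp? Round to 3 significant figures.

Hyperfocal distance H = f²/(N·c) + f = 150²/(1.8 × 0.079) + 150 = 22500/0.1422 + 150 ≈ 158377.8 mm ≈ 158.4 m.
Near limit Dn = s·(H − f)/(H + s − 2f) = 48500 × (158377.8 − 150) / (158377.8 + 48500 − 2 × 150) = 48500 × 158227.8 / 206577.8 ≈ 37148 mm ≈ 37.1 m.

37.1 m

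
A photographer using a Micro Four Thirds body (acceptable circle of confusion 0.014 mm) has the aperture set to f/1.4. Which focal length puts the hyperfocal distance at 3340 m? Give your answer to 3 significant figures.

From H = f²/(N·c) + f, with f ≪ H: f ≈ √(H·N·c) = √(3340000 × 1.4 × 0.014) = √65464 ≈ 255.9 mm.
The +f correction barely moves this — solving exactly, f² + N·c·f − N·c·H = 0 ⇒ f = (−N·c + √((N·c)² + 4·N·c·H))/2 = (−0.0196 + √261856)/2 ≈ 255.85 mm, so f ≈ 256 mm.

256 mm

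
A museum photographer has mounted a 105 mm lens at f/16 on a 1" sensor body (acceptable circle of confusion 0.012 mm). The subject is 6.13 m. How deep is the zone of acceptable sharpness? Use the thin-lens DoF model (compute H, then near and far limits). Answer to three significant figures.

Hyperfocal distance H = f²/(N·c) + f = 105²/(16 × 0.012) + 105 = 11025/0.192 + 105 ≈ 57526.9 mm ≈ 57.53 m.
Near limit Dn = s·(H − f)/(H + s − 2f) = 6130 × (57526.9 − 105) / (57526.9 + 6130 − 2 × 105) = 6130 × 57421.9 / 63446.9 ≈ 5547.9 mm.
Far limit Df = s·(H − f)/(H − s) = 6130 × (57526.9 − 105) / (57526.9 − 6130) = 6130 × 57421.9 / 51396.9 ≈ 6848.6 mm.
Depth of field = Df − Dn = 6848.6 − 5547.9 ≈ 1300.7 mm ≈ 1.30 m.

1.30 m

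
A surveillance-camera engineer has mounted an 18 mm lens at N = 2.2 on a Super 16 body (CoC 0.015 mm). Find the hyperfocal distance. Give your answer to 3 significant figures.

9.84 m

Hyperfocal distance H = f²/(N·c) + f = 18²/(2.2 × 0.015) + 18 = 324/0.033 + 18 ≈ 9836.2 mm ≈ 9.84 m.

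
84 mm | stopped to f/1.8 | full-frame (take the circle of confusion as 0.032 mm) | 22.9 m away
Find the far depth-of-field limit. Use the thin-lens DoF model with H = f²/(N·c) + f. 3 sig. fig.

Hyperfocal distance H = f²/(N·c) + f = 84²/(1.8 × 0.032) + 84 = 7056/0.0576 + 84 ≈ 122584.0 mm ≈ 122.6 m.
Far limit Df = s·(H − f)/(H − s) = 22900 × (122584.0 − 84) / (122584.0 − 22900) = 22900 × 122500.0 / 99684.0 ≈ 28141 mm ≈ 28.1 m.

28.1 m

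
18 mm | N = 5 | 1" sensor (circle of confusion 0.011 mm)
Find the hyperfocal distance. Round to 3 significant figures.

Hyperfocal distance H = f²/(N·c) + f = 18²/(5 × 0.011) + 18 = 324/0.055 + 18 ≈ 5908.9 mm ≈ 5.91 m.

5.91 m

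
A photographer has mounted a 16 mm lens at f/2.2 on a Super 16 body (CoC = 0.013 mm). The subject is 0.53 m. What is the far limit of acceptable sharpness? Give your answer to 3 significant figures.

Hyperfocal distance H = f²/(N·c) + f = 16²/(2.2 × 0.013) + 16 = 256/0.0286 + 16 ≈ 8967.0 mm ≈ 8.967 m.
Far limit Df = s·(H − f)/(H − s) = 530 × (8967.0 − 16) / (8967.0 − 530) = 530 × 8951.0 / 8437.0 ≈ 562.29 mm ≈ 0.562 m.

0.562 m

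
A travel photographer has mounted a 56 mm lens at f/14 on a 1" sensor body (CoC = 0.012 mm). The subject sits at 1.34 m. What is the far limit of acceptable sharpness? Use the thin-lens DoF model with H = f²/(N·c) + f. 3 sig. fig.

1.44 m

Hyperfocal distance H = f²/(N·c) + f = 56²/(14 × 0.012) + 56 = 3136/0.168 + 56 ≈ 18722.7 mm ≈ 18.72 m.
Far limit Df = s·(H − f)/(H − s) = 1340 × (18722.7 − 56) / (18722.7 − 1340) = 1340 × 18666.7 / 17382.7 ≈ 1439.0 mm ≈ 1.44 m.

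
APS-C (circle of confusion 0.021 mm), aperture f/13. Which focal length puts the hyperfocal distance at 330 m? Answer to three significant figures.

300 mm

From H = f²/(N·c) + f, with f ≪ H: f ≈ √(H·N·c) = √(330000 × 13 × 0.021) = √90090 ≈ 300.1 mm.
The +f correction barely moves this — solving exactly, f² + N·c·f − N·c·H = 0 ⇒ f = (−N·c + √((N·c)² + 4·N·c·H))/2 = (−0.273 + √360360)/2 ≈ 300.01 mm, so f ≈ 300 mm.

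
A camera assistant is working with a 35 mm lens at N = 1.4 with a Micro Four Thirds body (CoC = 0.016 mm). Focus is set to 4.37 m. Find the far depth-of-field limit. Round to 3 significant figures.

Hyperfocal distance H = f²/(N·c) + f = 35²/(1.4 × 0.016) + 35 = 1225/0.0224 + 35 ≈ 54722.5 mm ≈ 54.72 m.
Far limit Df = s·(H − f)/(H − s) = 4370 × (54722.5 − 35) / (54722.5 − 4370) = 4370 × 54687.5 / 50352.5 ≈ 4746.2 mm ≈ 4.75 m.

4.75 m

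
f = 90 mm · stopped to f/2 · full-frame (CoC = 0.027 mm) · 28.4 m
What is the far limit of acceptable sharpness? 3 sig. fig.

Hyperfocal distance H = f²/(N·c) + f = 90²/(2 × 0.027) + 90 = 8100/0.054 + 90 ≈ 150090.0 mm ≈ 150.1 m.
Far limit Df = s·(H − f)/(H − s) = 28400 × (150090.0 − 90) / (150090.0 − 28400) = 28400 × 150000.0 / 121690.0 ≈ 35007 mm ≈ 35.0 m.

35.0 m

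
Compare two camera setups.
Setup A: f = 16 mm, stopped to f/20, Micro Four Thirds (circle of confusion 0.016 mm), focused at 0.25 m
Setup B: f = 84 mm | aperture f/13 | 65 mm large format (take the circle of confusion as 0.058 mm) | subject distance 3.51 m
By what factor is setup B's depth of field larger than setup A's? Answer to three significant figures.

Setup A: H = 16²/(20×0.016) + 16 ≈ 816.0 mm; DoF = Df − Dn = 353.36 − 193.42 ≈ 159.94 mm.
Setup B: H = 84²/(13×0.058) + 84 ≈ 9442.1 mm; DoF = Df − Dn = 5537.2 − 2569.4 ≈ 2967.8 mm.
Ratio = 2967.8 / 159.94 ≈ 18.6.

18.6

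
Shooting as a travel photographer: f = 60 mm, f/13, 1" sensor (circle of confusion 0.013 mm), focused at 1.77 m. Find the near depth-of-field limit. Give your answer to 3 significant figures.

1.64 m

Hyperfocal distance H = f²/(N·c) + f = 60²/(13 × 0.013) + 60 = 3600/0.169 + 60 ≈ 21361.8 mm ≈ 21.36 m.
Near limit Dn = s·(H − f)/(H + s − 2f) = 1770 × (21361.8 − 60) / (21361.8 + 1770 − 2 × 60) = 1770 × 21301.8 / 23011.8 ≈ 1638.5 mm ≈ 1.64 m.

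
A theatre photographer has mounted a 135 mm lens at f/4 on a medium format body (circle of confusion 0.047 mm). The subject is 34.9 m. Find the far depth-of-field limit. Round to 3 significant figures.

Hyperfocal distance H = f²/(N·c) + f = 135²/(4 × 0.047) + 135 = 18225/0.188 + 135 ≈ 97076.5 mm ≈ 97.08 m.
Far limit Df = s·(H − f)/(H − s) = 34900 × (97076.5 − 135) / (97076.5 − 34900) = 34900 × 96941.5 / 62176.5 ≈ 54414 mm ≈ 54.4 m.

54.4 m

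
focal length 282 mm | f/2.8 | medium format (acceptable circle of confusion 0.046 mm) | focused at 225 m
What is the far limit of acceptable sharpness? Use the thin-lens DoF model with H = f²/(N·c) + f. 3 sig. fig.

354 m

Hyperfocal distance H = f²/(N·c) + f = 282²/(2.8 × 0.046) + 282 = 79524/0.1288 + 282 ≈ 617704.4 mm ≈ 617.7 m.
Far limit Df = s·(H − f)/(H − s) = 225000 × (617704.4 − 282) / (617704.4 − 225000) = 225000 × 617422.4 / 392704.4 ≈ 353752 mm ≈ 354 m.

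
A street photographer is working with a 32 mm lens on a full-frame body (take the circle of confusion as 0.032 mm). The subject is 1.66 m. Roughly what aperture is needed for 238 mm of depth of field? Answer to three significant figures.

f/1.40

Write h = H − f = f²/(N·c). The thin-lens limits are Dn = s·h/(h + (s−f)) and Df = s·h/(h − (s−f)), so DoF = Df − Dn = 2·s·(s−f)·h / (h² − (s−f)²).
That is a quadratic in h: DoF·h² − 2·s·(s−f)·h − DoF·(s−f)² = 0 ⇒ h = (s−f)·(s + √(s² + DoF²)) / DoF = 1628 × (1660 + √(1660² + 238²)) / 238 = 1628 × (1660 + 1676.97) / 238 ≈ 22826 mm.
Then N = f²/(c·h) = 32² / (0.032 × 22826) = 1024 / 730.43 ≈ 1.40.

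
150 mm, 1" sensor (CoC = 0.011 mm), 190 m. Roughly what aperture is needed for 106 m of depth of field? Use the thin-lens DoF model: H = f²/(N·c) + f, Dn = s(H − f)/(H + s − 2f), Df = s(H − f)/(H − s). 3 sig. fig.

f/2.80

Write h = H − f = f²/(N·c). The thin-lens limits are Dn = s·h/(h + (s−f)) and Df = s·h/(h − (s−f)), so DoF = Df − Dn = 2·s·(s−f)·h / (h² − (s−f)²).
That is a quadratic in h: DoF·h² − 2·s·(s−f)·h − DoF·(s−f)² = 0 ⇒ h = (s−f)·(s + √(s² + DoF²)) / DoF = 189850 × (190000 + √(190000² + 106000²)) / 106000 = 189850 × (190000 + 217568) / 106000 ≈ 729970 mm.
Then N = f²/(c·h) = 150² / (0.011 × 729970) = 22500 / 8029.7 ≈ 2.80.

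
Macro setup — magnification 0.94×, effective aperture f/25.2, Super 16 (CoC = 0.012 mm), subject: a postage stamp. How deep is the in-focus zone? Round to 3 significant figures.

At magnification m, DoF ≈ 2·N_eff·c/m² = 2 × 25.2 × 0.012 / 0.94² = 0.6048 / 0.8836 ≈ 0.684 mm.

0.684 mm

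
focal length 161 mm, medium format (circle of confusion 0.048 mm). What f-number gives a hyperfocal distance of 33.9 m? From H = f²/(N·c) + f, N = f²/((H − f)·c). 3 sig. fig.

Rearrange H = f²/(N·c) + f for N: N = f² / ((H − f)·c).
N = 161² / ((33900 − 161) × 0.048) = 25921 / 1619 ≈ 16.

f/16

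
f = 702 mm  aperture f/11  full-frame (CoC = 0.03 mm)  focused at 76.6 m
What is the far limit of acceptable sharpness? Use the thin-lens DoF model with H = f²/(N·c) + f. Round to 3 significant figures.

Hyperfocal distance H = f²/(N·c) + f = 702²/(11 × 0.03) + 702 = 492804/0.33 + 702 ≈ 1494047.5 mm ≈ 1494 m.
Far limit Df = s·(H − f)/(H − s) = 76600 × (1494047.5 − 702) / (1494047.5 − 76600) = 76600 × 1493345.5 / 1417447.5 ≈ 80702 mm ≈ 80.7 m.

80.7 m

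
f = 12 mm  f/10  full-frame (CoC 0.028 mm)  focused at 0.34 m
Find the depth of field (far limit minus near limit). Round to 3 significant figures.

0.731 m

Hyperfocal distance H = f²/(N·c) + f = 12²/(10 × 0.028) + 12 = 144/0.28 + 12 ≈ 526.3 mm ≈ 0.526 m.
Near limit Dn = s·(H − f)/(H + s − 2f) = 340 × (526.3 − 12) / (526.3 + 340 − 2 × 12) = 340 × 514.3 / 842.3 ≈ 207.60 mm.
Far limit Df = s·(H − f)/(H − s) = 340 × (526.3 − 12) / (526.3 − 340) = 340 × 514.3 / 186.3 ≈ 938.65 mm.
Depth of field = Df − Dn = 938.65 − 207.60 ≈ 731.05 mm ≈ 0.731 m.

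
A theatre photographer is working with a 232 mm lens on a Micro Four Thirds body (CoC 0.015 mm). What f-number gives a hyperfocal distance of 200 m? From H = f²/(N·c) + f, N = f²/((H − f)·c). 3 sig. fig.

f/18

Rearrange H = f²/(N·c) + f for N: N = f² / ((H − f)·c).
N = 232² / ((200000 − 232) × 0.015) = 53824 / 2997 ≈ 18.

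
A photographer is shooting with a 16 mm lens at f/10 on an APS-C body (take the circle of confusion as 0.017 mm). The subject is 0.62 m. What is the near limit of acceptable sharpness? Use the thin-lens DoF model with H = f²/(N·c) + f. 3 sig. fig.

443 mm

Hyperfocal distance H = f²/(N·c) + f = 16²/(10 × 0.017) + 16 = 256/0.17 + 16 ≈ 1521.9 mm ≈ 1.522 m.
Near limit Dn = s·(H − f)/(H + s − 2f) = 620 × (1521.9 − 16) / (1521.9 + 620 − 2 × 16) = 620 × 1505.9 / 2109.9 ≈ 442.51 mm.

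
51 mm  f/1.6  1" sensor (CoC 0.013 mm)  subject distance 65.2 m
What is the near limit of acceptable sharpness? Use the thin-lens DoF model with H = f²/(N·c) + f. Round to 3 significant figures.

42.9 m

Hyperfocal distance H = f²/(N·c) + f = 51²/(1.6 × 0.013) + 51 = 2601/0.0208 + 51 ≈ 125099.1 mm ≈ 125.1 m.
Near limit Dn = s·(H − f)/(H + s − 2f) = 65200 × (125099.1 − 51) / (125099.1 + 65200 − 2 × 51) = 65200 × 125048.1 / 190197.1 ≈ 42867 mm ≈ 42.9 m.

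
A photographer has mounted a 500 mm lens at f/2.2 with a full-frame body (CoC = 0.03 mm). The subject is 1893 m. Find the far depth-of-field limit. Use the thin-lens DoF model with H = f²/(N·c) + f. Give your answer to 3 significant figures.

3780 m

Hyperfocal distance H = f²/(N·c) + f = 500²/(2.2 × 0.03) + 500 = 250000/0.066 + 500 ≈ 3788378.8 mm ≈ 3788 m.
Far limit Df = s·(H − f)/(H − s) = 1893000 × (3788378.8 − 500) / (3788378.8 − 1893000) = 1893000 × 3787878.8 / 1895378.8 ≈ 3783125 mm ≈ 3780 m.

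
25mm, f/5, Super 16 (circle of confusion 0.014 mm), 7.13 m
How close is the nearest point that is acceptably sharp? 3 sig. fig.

3.97 m

Hyperfocal distance H = f²/(N·c) + f = 25²/(5 × 0.014) + 25 = 625/0.07 + 25 ≈ 8953.6 mm ≈ 8.954 m.
Near limit Dn = s·(H − f)/(H + s − 2f) = 7130 × (8953.6 − 25) / (8953.6 + 7130 − 2 × 25) = 7130 × 8928.6 / 16033.6 ≈ 3970.5 mm ≈ 3.97 m.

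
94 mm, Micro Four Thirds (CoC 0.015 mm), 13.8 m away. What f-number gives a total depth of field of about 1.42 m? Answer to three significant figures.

f/2.21

Write h = H − f = f²/(N·c). The thin-lens limits are Dn = s·h/(h + (s−f)) and Df = s·h/(h − (s−f)), so DoF = Df − Dn = 2·s·(s−f)·h / (h² − (s−f)²).
That is a quadratic in h: DoF·h² − 2·s·(s−f)·h − DoF·(s−f)² = 0 ⇒ h = (s−f)·(s + √(s² + DoF²)) / DoF = 13706 × (13800 + √(13800² + 1420²)) / 1420 = 13706 × (13800 + 13872.9) / 1420 ≈ 267102 mm.
Then N = f²/(c·h) = 94² / (0.015 × 267102) = 8836 / 4006.5 ≈ 2.21.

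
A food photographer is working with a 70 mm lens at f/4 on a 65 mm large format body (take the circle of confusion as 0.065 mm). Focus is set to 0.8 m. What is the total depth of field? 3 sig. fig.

62.1 mm

Hyperfocal distance H = f²/(N·c) + f = 70²/(4 × 0.065) + 70 = 4900/0.26 + 70 ≈ 18916.2 mm ≈ 18.92 m.
Near limit Dn = s·(H − f)/(H + s − 2f) = 800 × (18916.2 − 70) / (18916.2 + 800 − 2 × 70) = 800 × 18846.2 / 19576.2 ≈ 770.168 mm.
Far limit Df = s·(H − f)/(H − s) = 800 × (18916.2 − 70) / (18916.2 − 800) = 800 × 18846.2 / 18116.2 ≈ 832.236 mm.
Depth of field = Df − Dn = 832.236 − 770.168 ≈ 62.068 mm.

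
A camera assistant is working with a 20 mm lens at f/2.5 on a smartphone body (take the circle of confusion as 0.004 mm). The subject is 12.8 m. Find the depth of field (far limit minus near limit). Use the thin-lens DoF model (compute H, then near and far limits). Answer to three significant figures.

Hyperfocal distance H = f²/(N·c) + f = 20²/(2.5 × 0.004) + 20 = 400/0.01 + 20 ≈ 40020.0 mm ≈ 40.02 m.
Near limit Dn = s·(H − f)/(H + s − 2f) = 12800 × (40020.0 − 20) / (40020.0 + 12800 − 2 × 20) = 12800 × 40000.0 / 52780.0 ≈ 9700.6 mm.
Far limit Df = s·(H − f)/(H − s) = 12800 × (40020.0 − 20) / (40020.0 − 12800) = 12800 × 40000.0 / 27220.0 ≈ 18809.7 mm.
Depth of field = Df − Dn = 18809.7 − 9700.6 ≈ 9109.1 mm ≈ 9.11 m.

9.11 m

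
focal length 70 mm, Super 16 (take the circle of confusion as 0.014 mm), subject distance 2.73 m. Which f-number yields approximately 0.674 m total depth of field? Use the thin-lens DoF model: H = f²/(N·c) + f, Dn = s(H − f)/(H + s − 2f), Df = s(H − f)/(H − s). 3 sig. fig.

Write h = H − f = f²/(N·c). The thin-lens limits are Dn = s·h/(h + (s−f)) and Df = s·h/(h − (s−f)), so DoF = Df − Dn = 2·s·(s−f)·h / (h² − (s−f)²).
That is a quadratic in h: DoF·h² − 2·s·(s−f)·h − DoF·(s−f)² = 0 ⇒ h = (s−f)·(s + √(s² + DoF²)) / DoF = 2660 × (2730 + √(2730² + 674²)) / 674 = 2660 × (2730 + 2811.97) / 674 ≈ 21872 mm.
Then N = f²/(c·h) = 70² / (0.014 × 21872) = 4900 / 306.21 ≈ 16.

f/16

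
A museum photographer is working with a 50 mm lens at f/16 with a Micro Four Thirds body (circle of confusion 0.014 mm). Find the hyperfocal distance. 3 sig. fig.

Hyperfocal distance H = f²/(N·c) + f = 50²/(16 × 0.014) + 50 = 2500/0.224 + 50 ≈ 11210.7 mm ≈ 11.2 m.

11.2 m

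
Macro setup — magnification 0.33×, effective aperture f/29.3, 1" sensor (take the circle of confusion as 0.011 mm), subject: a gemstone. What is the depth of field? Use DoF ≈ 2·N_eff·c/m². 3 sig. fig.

5.92 mm

At magnification m, DoF ≈ 2·N_eff·c/m² = 2 × 29.3 × 0.011 / 0.33² = 0.6446 / 0.1089 ≈ 5.92 mm.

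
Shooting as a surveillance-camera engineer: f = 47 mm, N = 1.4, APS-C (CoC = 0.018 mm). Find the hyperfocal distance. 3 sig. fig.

Hyperfocal distance H = f²/(N·c) + f = 47²/(1.4 × 0.018) + 47 = 2209/0.0252 + 47 ≈ 87705.7 mm ≈ 87.7 m.

87.7 m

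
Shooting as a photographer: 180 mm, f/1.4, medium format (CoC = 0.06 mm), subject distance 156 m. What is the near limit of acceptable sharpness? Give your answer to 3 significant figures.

Hyperfocal distance H = f²/(N·c) + f = 180²/(1.4 × 0.06) + 180 = 32400/0.084 + 180 ≈ 385894.3 mm ≈ 385.9 m.
Near limit Dn = s·(H − f)/(H + s − 2f) = 156000 × (385894.3 − 180) / (385894.3 + 156000 − 2 × 180) = 156000 × 385714.3 / 541534.3 ≈ 111113 mm ≈ 111 m.

111 m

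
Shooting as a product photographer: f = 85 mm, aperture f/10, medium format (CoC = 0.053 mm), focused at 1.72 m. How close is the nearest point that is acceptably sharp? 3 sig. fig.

1.54 m

Hyperfocal distance H = f²/(N·c) + f = 85²/(10 × 0.053) + 85 = 7225/0.53 + 85 ≈ 13717.1 mm ≈ 13.72 m.
Near limit Dn = s·(H − f)/(H + s − 2f) = 1720 × (13717.1 − 85) / (13717.1 + 1720 − 2 × 85) = 1720 × 13632.1 / 15267.1 ≈ 1535.8 mm ≈ 1.54 m.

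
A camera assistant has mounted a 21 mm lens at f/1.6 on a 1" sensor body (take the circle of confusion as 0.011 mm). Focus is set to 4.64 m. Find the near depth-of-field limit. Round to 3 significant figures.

3.92 m

Hyperfocal distance H = f²/(N·c) + f = 21²/(1.6 × 0.011) + 21 = 441/0.0176 + 21 ≈ 25077.8 mm ≈ 25.08 m.
Near limit Dn = s·(H − f)/(H + s − 2f) = 4640 × (25077.8 − 21) / (25077.8 + 4640 − 2 × 21) = 4640 × 25056.8 / 29675.8 ≈ 3917.8 mm ≈ 3.92 m.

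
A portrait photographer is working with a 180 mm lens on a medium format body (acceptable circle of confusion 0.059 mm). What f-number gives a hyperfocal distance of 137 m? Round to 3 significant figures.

f/4.01

Rearrange H = f²/(N·c) + f for N: N = f² / ((H − f)·c).
N = 180² / ((137000 − 180) × 0.059) = 32400 / 8072 ≈ 4.01.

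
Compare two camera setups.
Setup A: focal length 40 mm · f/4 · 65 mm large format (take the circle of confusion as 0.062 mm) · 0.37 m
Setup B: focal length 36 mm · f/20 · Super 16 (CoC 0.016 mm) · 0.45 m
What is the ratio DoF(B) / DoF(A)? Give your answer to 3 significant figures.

2.45

Setup A: H = 40²/(4×0.062) + 40 ≈ 6491.6 mm; DoF = Df − Dn = 389.946 − 351.995 ≈ 37.951 mm.
Setup B: H = 36²/(20×0.016) + 36 ≈ 4086.0 mm; DoF = Df − Dn = 501.238 − 408.266 ≈ 92.972 mm.
Ratio = 92.972 / 37.951 ≈ 2.45.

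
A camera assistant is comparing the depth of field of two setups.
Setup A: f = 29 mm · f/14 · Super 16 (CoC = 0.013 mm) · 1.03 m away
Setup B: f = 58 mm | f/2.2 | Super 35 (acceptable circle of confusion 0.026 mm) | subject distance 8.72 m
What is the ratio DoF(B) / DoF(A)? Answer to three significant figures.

5.61

Setup A: H = 29²/(14×0.013) + 29 ≈ 4649.9 mm; DoF = Df − Dn = 1314.82 − 846.60 ≈ 468.22 mm.
Setup B: H = 58²/(2.2×0.026) + 58 ≈ 58869.2 mm; DoF = Df − Dn = 10226.2 − 7600.6 ≈ 2625.6 mm.
Ratio = 2625.6 / 468.22 ≈ 5.61.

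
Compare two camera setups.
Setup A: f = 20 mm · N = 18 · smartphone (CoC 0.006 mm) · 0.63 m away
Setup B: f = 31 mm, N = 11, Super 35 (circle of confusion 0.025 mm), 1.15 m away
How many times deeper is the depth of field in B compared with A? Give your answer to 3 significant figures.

Setup A: H = 20²/(18×0.006) + 20 ≈ 3723.7 mm; DoF = Df − Dn = 754.22 − 540.91 ≈ 213.31 mm.
Setup B: H = 31²/(11×0.025) + 31 ≈ 3525.5 mm; DoF = Df − Dn = 1691.71 − 871.07 ≈ 820.64 mm.
Ratio = 820.64 / 213.31 ≈ 3.85.

3.85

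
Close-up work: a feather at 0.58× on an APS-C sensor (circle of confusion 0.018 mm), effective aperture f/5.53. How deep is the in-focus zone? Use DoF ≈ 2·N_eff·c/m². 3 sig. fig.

At magnification m, DoF ≈ 2·N_eff·c/m² = 2 × 5.53 × 0.018 / 0.58² = 0.1991 / 0.3364 ≈ 0.592 mm.

0.592 mm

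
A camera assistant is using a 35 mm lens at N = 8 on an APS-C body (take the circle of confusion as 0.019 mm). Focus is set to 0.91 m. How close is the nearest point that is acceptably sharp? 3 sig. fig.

Hyperfocal distance H = f²/(N·c) + f = 35²/(8 × 0.019) + 35 = 1225/0.152 + 35 ≈ 8094.2 mm ≈ 8.094 m.
Near limit Dn = s·(H − f)/(H + s − 2f) = 910 × (8094.2 − 35) / (8094.2 + 910 − 2 × 35) = 910 × 8059.2 / 8934.2 ≈ 820.88 mm ≈ 0.821 m.

0.821 m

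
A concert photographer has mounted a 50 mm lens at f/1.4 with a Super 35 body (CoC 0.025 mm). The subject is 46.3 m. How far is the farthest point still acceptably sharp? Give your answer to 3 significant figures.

131 m

Hyperfocal distance H = f²/(N·c) + f = 50²/(1.4 × 0.025) + 50 = 2500/0.035 + 50 ≈ 71478.6 mm ≈ 71.48 m.
Far limit Df = s·(H − f)/(H − s) = 46300 × (71478.6 − 50) / (71478.6 − 46300) = 46300 × 71428.6 / 25178.6 ≈ 131348 mm ≈ 131 m.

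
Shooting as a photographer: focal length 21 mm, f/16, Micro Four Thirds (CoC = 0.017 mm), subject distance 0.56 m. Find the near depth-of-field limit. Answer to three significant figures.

Hyperfocal distance H = f²/(N·c) + f = 21²/(16 × 0.017) + 21 = 441/0.272 + 21 ≈ 1642.3 mm ≈ 1.642 m.
Near limit Dn = s·(H − f)/(H + s − 2f) = 560 × (1642.3 − 21) / (1642.3 + 560 − 2 × 21) = 560 × 1621.3 / 2160.3 ≈ 420.28 mm.

420 mm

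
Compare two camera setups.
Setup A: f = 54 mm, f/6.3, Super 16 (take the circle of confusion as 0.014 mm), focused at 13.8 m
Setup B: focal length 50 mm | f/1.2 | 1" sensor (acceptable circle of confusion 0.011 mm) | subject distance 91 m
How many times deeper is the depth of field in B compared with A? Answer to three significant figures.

Setup A: H = 54²/(6.3×0.014) + 54 ≈ 33115.2 mm; DoF = Df − Dn = 23621 − 9747 ≈ 13874 mm.
Setup B: H = 50²/(1.2×0.011) + 50 ≈ 189443.9 mm; DoF = Df − Dn = 175073 − 61478 ≈ 113595 mm.
Ratio = 113595 / 13874 ≈ 8.19.

8.19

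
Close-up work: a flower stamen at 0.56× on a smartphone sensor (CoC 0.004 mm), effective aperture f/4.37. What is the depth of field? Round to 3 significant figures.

At magnification m, DoF ≈ 2·N_eff·c/m² = 2 × 4.37 × 0.004 / 0.56² = 0.03496 / 0.3136 ≈ 0.111 mm.

0.111 mm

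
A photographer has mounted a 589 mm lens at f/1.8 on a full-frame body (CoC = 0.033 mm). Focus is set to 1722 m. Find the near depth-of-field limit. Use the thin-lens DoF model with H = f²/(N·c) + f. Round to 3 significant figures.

Hyperfocal distance H = f²/(N·c) + f = 589²/(1.8 × 0.033) + 589 = 346921/0.0594 + 589 ≈ 5841009.9 mm ≈ 5841 m.
Near limit Dn = s·(H − f)/(H + s − 2f) = 1722000 × (5841009.9 − 589) / (5841009.9 + 1722000 − 2 × 589) = 1722000 × 5840420.9 / 7561831.9 ≈ 1329996 mm ≈ 1330 m.

1330 m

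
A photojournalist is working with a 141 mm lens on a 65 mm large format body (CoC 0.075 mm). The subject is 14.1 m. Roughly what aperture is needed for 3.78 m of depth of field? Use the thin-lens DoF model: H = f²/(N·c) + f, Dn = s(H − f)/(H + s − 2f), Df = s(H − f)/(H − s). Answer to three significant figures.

f/2.50

Write h = H − f = f²/(N·c). The thin-lens limits are Dn = s·h/(h + (s−f)) and Df = s·h/(h − (s−f)), so DoF = Df − Dn = 2·s·(s−f)·h / (h² − (s−f)²).
That is a quadratic in h: DoF·h² − 2·s·(s−f)·h − DoF·(s−f)² = 0 ⇒ h = (s−f)·(s + √(s² + DoF²)) / DoF = 13959 × (14100 + √(14100² + 3780²)) / 3780 = 13959 × (14100 + 14597.9) / 3780 ≈ 105977 mm.
Then N = f²/(c·h) = 141² / (0.075 × 105977) = 19881 / 7948.3 ≈ 2.50.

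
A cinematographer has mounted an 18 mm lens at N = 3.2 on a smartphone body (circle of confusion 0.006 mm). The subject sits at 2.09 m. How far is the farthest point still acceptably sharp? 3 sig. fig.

2.38 m

Hyperfocal distance H = f²/(N·c) + f = 18²/(3.2 × 0.006) + 18 = 324/0.0192 + 18 ≈ 16893.0 mm ≈ 16.89 m.
Far limit Df = s·(H − f)/(H − s) = 2090 × (16893.0 − 18) / (16893.0 − 2090) = 2090 × 16875.0 / 14803.0 ≈ 2382.5 mm ≈ 2.38 m.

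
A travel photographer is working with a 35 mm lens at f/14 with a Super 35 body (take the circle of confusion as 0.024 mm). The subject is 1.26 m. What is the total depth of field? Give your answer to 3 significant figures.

0.954 m

Hyperfocal distance H = f²/(N·c) + f = 35²/(14 × 0.024) + 35 = 1225/0.336 + 35 ≈ 3680.8 mm ≈ 3.681 m.
Near limit Dn = s·(H − f)/(H + s − 2f) = 1260 × (3680.8 − 35) / (3680.8 + 1260 − 2 × 35) = 1260 × 3645.8 / 4870.8 ≈ 943.11 mm.
Far limit Df = s·(H − f)/(H − s) = 1260 × (3680.8 − 35) / (3680.8 − 1260) = 1260 × 3645.8 / 2420.8 ≈ 1897.59 mm.
Depth of field = Df − Dn = 1897.59 − 943.11 ≈ 954.48 mm ≈ 0.954 m.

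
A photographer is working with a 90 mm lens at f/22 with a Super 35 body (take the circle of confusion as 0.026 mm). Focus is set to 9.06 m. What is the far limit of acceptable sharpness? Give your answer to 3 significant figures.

24.7 m

Hyperfocal distance H = f²/(N·c) + f = 90²/(22 × 0.026) + 90 = 8100/0.572 + 90 ≈ 14250.8 mm ≈ 14.25 m.
Far limit Df = s·(H − f)/(H − s) = 9060 × (14250.8 − 90) / (14250.8 − 9060) = 9060 × 14160.8 / 5190.8 ≈ 24716 mm ≈ 24.7 m.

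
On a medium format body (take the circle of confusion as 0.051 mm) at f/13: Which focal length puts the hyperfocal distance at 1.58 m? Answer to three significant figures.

From H = f²/(N·c) + f, with f ≪ H: f ≈ √(H·N·c) = √(1580 × 13 × 0.051) = √1047.5 ≈ 32.37 mm.
Exact: f² + N·c·f − N·c·H = 0 ⇒ f = (−N·c + √((N·c)² + 4·N·c·H))/2 = (−0.663 + √4190.6)/2 ≈ 32.036 mm ≈ 32.0 mm.

32.0 mm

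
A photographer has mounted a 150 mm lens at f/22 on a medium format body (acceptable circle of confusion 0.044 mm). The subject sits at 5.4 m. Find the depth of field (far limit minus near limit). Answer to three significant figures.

2.57 m

Hyperfocal distance H = f²/(N·c) + f = 150²/(22 × 0.044) + 150 = 22500/0.968 + 150 ≈ 23393.8 mm ≈ 23.39 m.
Near limit Dn = s·(H − f)/(H + s − 2f) = 5400 × (23393.8 − 150) / (23393.8 + 5400 − 2 × 150) = 5400 × 23243.8 / 28493.8 ≈ 4405.0 mm.
Far limit Df = s·(H − f)/(H − s) = 5400 × (23393.8 − 150) / (23393.8 − 5400) = 5400 × 23243.8 / 17993.8 ≈ 6975.5 mm.
Depth of field = Df − Dn = 6975.5 − 4405.0 ≈ 2570.5 mm ≈ 2.57 m.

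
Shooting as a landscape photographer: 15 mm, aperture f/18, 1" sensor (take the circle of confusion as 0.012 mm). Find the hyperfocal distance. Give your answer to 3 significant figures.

Hyperfocal distance H = f²/(N·c) + f = 15²/(18 × 0.012) + 15 = 225/0.216 + 15 ≈ 1056.7 mm ≈ 1.06 m.

1.06 m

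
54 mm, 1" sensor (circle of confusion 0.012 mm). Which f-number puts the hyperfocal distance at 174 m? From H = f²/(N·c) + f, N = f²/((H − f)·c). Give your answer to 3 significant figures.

Rearrange H = f²/(N·c) + f for N: N = f² / ((H − f)·c).
N = 54² / ((174000 − 54) × 0.012) = 2916 / 2087 ≈ 1.40.

f/1.40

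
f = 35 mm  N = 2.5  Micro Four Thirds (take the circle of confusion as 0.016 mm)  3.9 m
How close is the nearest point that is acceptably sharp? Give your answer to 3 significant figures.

Hyperfocal distance H = f²/(N·c) + f = 35²/(2.5 × 0.016) + 35 = 1225/0.04 + 35 ≈ 30660.0 mm ≈ 30.66 m.
Near limit Dn = s·(H − f)/(H + s − 2f) = 3900 × (30660.0 − 35) / (30660.0 + 3900 − 2 × 35) = 3900 × 30625.0 / 34490.0 ≈ 3463.0 mm ≈ 3.46 m.

3.46 m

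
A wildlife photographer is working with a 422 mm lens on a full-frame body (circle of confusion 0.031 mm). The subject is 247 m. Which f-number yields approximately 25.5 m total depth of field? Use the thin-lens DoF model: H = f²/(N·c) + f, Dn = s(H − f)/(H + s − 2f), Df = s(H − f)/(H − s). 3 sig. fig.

Write h = H − f = f²/(N·c). The thin-lens limits are Dn = s·h/(h + (s−f)) and Df = s·h/(h − (s−f)), so DoF = Df − Dn = 2·s·(s−f)·h / (h² − (s−f)²).
That is a quadratic in h: DoF·h² − 2·s·(s−f)·h − DoF·(s−f)² = 0 ⇒ h = (s−f)·(s + √(s² + DoF²)) / DoF = 246578 × (247000 + √(247000² + 25500²)) / 25500 = 246578 × (247000 + 248313) / 25500 ≈ 4789539 mm.
Then N = f²/(c·h) = 422² / (0.031 × 4789539) = 178084 / 148476 ≈ 1.20.

f/1.20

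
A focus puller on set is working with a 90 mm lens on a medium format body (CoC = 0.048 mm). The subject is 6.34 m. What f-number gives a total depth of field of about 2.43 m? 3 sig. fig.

Write h = H − f = f²/(N·c). The thin-lens limits are Dn = s·h/(h + (s−f)) and Df = s·h/(h − (s−f)), so DoF = Df − Dn = 2·s·(s−f)·h / (h² − (s−f)²).
That is a quadratic in h: DoF·h² − 2·s·(s−f)·h − DoF·(s−f)² = 0 ⇒ h = (s−f)·(s + √(s² + DoF²)) / DoF = 6250 × (6340 + √(6340² + 2430²)) / 2430 = 6250 × (6340 + 6789.73) / 2430 ≈ 33770 mm.
Then N = f²/(c·h) = 90² / (0.048 × 33770) = 8100 / 1621.0 ≈ 5.

f/5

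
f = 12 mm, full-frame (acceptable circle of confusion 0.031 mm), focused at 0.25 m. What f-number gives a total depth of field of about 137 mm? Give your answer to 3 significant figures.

Write h = H − f = f²/(N·c). The thin-lens limits are Dn = s·h/(h + (s−f)) and Df = s·h/(h − (s−f)), so DoF = Df − Dn = 2·s·(s−f)·h / (h² − (s−f)²).
That is a quadratic in h: DoF·h² − 2·s·(s−f)·h − DoF·(s−f)² = 0 ⇒ h = (s−f)·(s + √(s² + DoF²)) / DoF = 238 × (250 + √(250² + 137²)) / 137 = 238 × (250 + 285.077) / 137 ≈ 929.55 mm.
Then N = f²/(c·h) = 12² / (0.031 × 929.55) = 144 / 28.816 ≈ 5.

f/5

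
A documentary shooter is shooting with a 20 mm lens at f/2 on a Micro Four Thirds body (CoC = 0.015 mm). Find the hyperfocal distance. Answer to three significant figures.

Hyperfocal distance H = f²/(N·c) + f = 20²/(2 × 0.015) + 20 = 400/0.03 + 20 ≈ 13353.3 mm ≈ 13.4 m.

13.4 m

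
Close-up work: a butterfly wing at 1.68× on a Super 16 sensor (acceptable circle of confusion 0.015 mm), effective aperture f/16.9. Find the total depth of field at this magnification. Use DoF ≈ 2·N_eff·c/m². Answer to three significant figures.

At magnification m, DoF ≈ 2·N_eff·c/m² = 2 × 16.9 × 0.015 / 1.68² = 0.507 / 2.822 ≈ 0.18 mm.

0.180 mm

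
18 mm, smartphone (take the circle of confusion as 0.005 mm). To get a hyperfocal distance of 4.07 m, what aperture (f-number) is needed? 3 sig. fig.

f/16

Rearrange H = f²/(N·c) + f for N: N = f² / ((H − f)·c).
N = 18² / ((4070 − 18) × 0.005) = 324 / 20.26 ≈ 16.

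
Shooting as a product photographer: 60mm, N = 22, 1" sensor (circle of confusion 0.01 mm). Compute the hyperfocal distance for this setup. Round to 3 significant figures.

Hyperfocal distance H = f²/(N·c) + f = 60²/(22 × 0.01) + 60 = 3600/0.22 + 60 ≈ 16423.6 mm ≈ 16.4 m.

16.4 m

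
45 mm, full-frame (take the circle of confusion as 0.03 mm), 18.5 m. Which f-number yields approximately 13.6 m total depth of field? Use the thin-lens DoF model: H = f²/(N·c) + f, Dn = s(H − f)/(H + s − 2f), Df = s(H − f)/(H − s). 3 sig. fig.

Write h = H − f = f²/(N·c). The thin-lens limits are Dn = s·h/(h + (s−f)) and Df = s·h/(h − (s−f)), so DoF = Df − Dn = 2·s·(s−f)·h / (h² − (s−f)²).
That is a quadratic in h: DoF·h² − 2·s·(s−f)·h − DoF·(s−f)² = 0 ⇒ h = (s−f)·(s + √(s² + DoF²)) / DoF = 18455 × (18500 + √(18500² + 13600²)) / 13600 = 18455 × (18500 + 22961.1) / 13600 ≈ 56262 mm.
Then N = f²/(c·h) = 45² / (0.03 × 56262) = 2025 / 1687.9 ≈ 1.20.

f/1.20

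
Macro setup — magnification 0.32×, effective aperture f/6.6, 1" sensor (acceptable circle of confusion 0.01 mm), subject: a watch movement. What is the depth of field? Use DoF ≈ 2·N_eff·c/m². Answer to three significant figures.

At magnification m, DoF ≈ 2·N_eff·c/m² = 2 × 6.6 × 0.01 / 0.32² = 0.132 / 0.1024 ≈ 1.29 mm.

1.29 mm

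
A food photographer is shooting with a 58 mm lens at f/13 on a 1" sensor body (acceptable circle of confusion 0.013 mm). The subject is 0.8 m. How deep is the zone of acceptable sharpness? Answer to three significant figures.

59.7 mm

Hyperfocal distance H = f²/(N·c) + f = 58²/(13 × 0.013) + 58 = 3364/0.169 + 58 ≈ 19963.3 mm ≈ 19.96 m.
Near limit Dn = s·(H − f)/(H + s − 2f) = 800 × (19963.3 − 58) / (19963.3 + 800 − 2 × 58) = 800 × 19905.3 / 20647.3 ≈ 771.251 mm.
Far limit Df = s·(H − f)/(H − s) = 800 × (19963.3 − 58) / (19963.3 − 800) = 800 × 19905.3 / 19163.3 ≈ 830.976 mm.
Depth of field = Df − Dn = 830.976 − 771.251 ≈ 59.725 mm.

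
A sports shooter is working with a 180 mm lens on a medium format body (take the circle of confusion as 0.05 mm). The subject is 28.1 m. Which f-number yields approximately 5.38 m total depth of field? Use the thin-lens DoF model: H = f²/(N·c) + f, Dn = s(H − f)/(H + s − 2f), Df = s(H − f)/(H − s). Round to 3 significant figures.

Write h = H − f = f²/(N·c). The thin-lens limits are Dn = s·h/(h + (s−f)) and Df = s·h/(h − (s−f)), so DoF = Df − Dn = 2·s·(s−f)·h / (h² − (s−f)²).
That is a quadratic in h: DoF·h² − 2·s·(s−f)·h − DoF·(s−f)² = 0 ⇒ h = (s−f)·(s + √(s² + DoF²)) / DoF = 27920 × (28100 + √(28100² + 5380²)) / 5380 = 27920 × (28100 + 28610.4) / 5380 ≈ 294304 mm.
Then N = f²/(c·h) = 180² / (0.05 × 294304) = 32400 / 14715 ≈ 2.20.

f/2.20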